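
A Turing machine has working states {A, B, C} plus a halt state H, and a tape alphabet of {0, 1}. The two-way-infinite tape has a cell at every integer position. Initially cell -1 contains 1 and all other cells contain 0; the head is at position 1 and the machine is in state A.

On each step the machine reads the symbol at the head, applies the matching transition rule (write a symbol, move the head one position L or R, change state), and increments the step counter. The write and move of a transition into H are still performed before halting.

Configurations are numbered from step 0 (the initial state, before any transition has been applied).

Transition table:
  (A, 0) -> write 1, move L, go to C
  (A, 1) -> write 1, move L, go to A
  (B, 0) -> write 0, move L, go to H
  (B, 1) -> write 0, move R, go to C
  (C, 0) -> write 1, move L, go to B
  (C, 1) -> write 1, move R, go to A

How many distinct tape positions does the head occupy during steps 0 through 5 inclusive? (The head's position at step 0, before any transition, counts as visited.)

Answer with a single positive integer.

Answer: 3

Derivation:
Step 1: in state A at pos 1, read 0 -> (A,0)->write 1,move L,goto C. Now: state=C, head=0, tape[-2..2]=01010 (head:   ^)
Step 2: in state C at pos 0, read 0 -> (C,0)->write 1,move L,goto B. Now: state=B, head=-1, tape[-2..2]=01110 (head:  ^)
Step 3: in state B at pos -1, read 1 -> (B,1)->write 0,move R,goto C. Now: state=C, head=0, tape[-2..2]=00110 (head:   ^)
Step 4: in state C at pos 0, read 1 -> (C,1)->write 1,move R,goto A. Now: state=A, head=1, tape[-2..2]=00110 (head:    ^)
Step 5: in state A at pos 1, read 1 -> (A,1)->write 1,move L,goto A. Now: state=A, head=0, tape[-2..2]=00110 (head:   ^)
Head positions at steps 0..5: starting at 1, distinct positions visited = {-1, 0, 1} -> 3 position(s)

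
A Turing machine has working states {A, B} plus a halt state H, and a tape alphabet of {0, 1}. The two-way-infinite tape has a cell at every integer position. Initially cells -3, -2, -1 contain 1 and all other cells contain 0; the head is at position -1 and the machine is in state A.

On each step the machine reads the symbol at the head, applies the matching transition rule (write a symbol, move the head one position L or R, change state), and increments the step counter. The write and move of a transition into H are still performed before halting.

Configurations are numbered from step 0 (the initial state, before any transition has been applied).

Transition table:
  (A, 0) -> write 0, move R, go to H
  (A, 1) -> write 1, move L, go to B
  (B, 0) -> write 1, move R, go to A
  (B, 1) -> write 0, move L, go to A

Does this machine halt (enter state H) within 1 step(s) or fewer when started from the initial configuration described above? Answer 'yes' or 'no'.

Answer: no

Derivation:
Step 1: in state A at pos -1, read 1 -> (A,1)->write 1,move L,goto B. Now: state=B, head=-2, tape[-4..0]=01110 (head:   ^)
After 1 step(s): state = B (not H) -> not halted within 1 -> no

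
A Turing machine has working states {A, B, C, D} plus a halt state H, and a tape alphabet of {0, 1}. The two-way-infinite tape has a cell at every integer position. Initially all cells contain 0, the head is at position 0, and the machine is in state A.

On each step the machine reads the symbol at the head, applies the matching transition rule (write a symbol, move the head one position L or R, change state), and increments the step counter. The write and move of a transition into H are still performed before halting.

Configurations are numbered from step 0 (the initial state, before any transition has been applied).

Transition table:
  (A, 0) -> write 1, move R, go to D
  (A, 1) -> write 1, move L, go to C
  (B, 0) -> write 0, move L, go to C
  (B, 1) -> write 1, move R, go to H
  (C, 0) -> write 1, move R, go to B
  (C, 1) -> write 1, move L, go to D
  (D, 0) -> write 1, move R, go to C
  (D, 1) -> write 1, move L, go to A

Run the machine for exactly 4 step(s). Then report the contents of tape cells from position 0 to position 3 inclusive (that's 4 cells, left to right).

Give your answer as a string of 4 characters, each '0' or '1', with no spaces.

Answer: 1110

Derivation:
Step 1: in state A at pos 0, read 0 -> (A,0)->write 1,move R,goto D. Now: state=D, head=1, tape[-1..2]=0100 (head:   ^)
Step 2: in state D at pos 1, read 0 -> (D,0)->write 1,move R,goto C. Now: state=C, head=2, tape[-1..3]=01100 (head:    ^)
Step 3: in state C at pos 2, read 0 -> (C,0)->write 1,move R,goto B. Now: state=B, head=3, tape[-1..4]=011100 (head:     ^)
Step 4: in state B at pos 3, read 0 -> (B,0)->write 0,move L,goto C. Now: state=C, head=2, tape[-1..4]=011100 (head:    ^)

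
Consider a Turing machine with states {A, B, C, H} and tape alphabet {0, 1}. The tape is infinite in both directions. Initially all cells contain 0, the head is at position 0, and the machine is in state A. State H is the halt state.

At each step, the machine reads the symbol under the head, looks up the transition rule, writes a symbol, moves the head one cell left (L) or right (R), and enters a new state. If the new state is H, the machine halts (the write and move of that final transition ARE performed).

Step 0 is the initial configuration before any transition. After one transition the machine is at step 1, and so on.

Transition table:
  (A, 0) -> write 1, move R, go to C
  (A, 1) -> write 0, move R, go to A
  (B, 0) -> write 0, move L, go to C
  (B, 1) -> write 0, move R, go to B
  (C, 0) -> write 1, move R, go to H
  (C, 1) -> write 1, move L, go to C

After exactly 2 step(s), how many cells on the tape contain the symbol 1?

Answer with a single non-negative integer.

Answer: 2

Derivation:
Step 1: in state A at pos 0, read 0 -> (A,0)->write 1,move R,goto C. Now: state=C, head=1, tape[-1..2]=0100 (head:   ^)
Step 2: in state C at pos 1, read 0 -> (C,0)->write 1,move R,goto H. Now: state=H, head=2, tape[-1..3]=01100 (head:    ^)
Cells containing 1 after step 2: {0, 1} -> 2 cell(s)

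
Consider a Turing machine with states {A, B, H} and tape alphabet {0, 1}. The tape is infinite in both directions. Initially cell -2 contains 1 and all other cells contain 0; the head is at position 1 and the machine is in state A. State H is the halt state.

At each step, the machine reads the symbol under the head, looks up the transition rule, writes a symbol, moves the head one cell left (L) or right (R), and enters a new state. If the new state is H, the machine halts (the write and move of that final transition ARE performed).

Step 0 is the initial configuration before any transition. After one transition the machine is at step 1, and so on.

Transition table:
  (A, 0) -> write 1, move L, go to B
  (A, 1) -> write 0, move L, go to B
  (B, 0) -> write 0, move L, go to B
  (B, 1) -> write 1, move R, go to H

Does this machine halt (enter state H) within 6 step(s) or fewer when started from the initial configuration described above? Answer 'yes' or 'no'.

Answer: yes

Derivation:
Step 1: in state A at pos 1, read 0 -> (A,0)->write 1,move L,goto B. Now: state=B, head=0, tape[-3..2]=010010 (head:    ^)
Step 2: in state B at pos 0, read 0 -> (B,0)->write 0,move L,goto B. Now: state=B, head=-1, tape[-3..2]=010010 (head:   ^)
Step 3: in state B at pos -1, read 0 -> (B,0)->write 0,move L,goto B. Now: state=B, head=-2, tape[-3..2]=010010 (head:  ^)
Step 4: in state B at pos -2, read 1 -> (B,1)->write 1,move R,goto H. Now: state=H, head=-1, tape[-3..2]=010010 (head:   ^)
State H reached at step 4; 4 <= 6 -> yes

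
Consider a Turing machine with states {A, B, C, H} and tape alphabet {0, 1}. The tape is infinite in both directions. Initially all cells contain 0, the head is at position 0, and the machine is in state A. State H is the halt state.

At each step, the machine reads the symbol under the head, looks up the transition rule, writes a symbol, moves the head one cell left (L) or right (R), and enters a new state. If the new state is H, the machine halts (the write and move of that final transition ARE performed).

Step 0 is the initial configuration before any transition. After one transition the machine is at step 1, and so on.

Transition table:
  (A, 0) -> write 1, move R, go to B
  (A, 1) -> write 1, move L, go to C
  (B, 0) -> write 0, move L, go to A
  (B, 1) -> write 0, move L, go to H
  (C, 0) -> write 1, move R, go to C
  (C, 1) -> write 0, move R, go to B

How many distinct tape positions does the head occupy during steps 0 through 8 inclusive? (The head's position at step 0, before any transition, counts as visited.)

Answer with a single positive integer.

Answer: 3

Derivation:
Step 1: in state A at pos 0, read 0 -> (A,0)->write 1,move R,goto B. Now: state=B, head=1, tape[-1..2]=0100 (head:   ^)
Step 2: in state B at pos 1, read 0 -> (B,0)->write 0,move L,goto A. Now: state=A, head=0, tape[-1..2]=0100 (head:  ^)
Step 3: in state A at pos 0, read 1 -> (A,1)->write 1,move L,goto C. Now: state=C, head=-1, tape[-2..2]=00100 (head:  ^)
Step 4: in state C at pos -1, read 0 -> (C,0)->write 1,move R,goto C. Now: state=C, head=0, tape[-2..2]=01100 (head:   ^)
Step 5: in state C at pos 0, read 1 -> (C,1)->write 0,move R,goto B. Now: state=B, head=1, tape[-2..2]=01000 (head:    ^)
Step 6: in state B at pos 1, read 0 -> (B,0)->write 0,move L,goto A. Now: state=A, head=0, tape[-2..2]=01000 (head:   ^)
Step 7: in state A at pos 0, read 0 -> (A,0)->write 1,move R,goto B. Now: state=B, head=1, tape[-2..2]=01100 (head:    ^)
Step 8: in state B at pos 1, read 0 -> (B,0)->write 0,move L,goto A. Now: state=A, head=0, tape[-2..2]=01100 (head:   ^)
Head positions at steps 0..8: starting at 0, distinct positions visited = {-1, 0, 1} -> 3 position(s)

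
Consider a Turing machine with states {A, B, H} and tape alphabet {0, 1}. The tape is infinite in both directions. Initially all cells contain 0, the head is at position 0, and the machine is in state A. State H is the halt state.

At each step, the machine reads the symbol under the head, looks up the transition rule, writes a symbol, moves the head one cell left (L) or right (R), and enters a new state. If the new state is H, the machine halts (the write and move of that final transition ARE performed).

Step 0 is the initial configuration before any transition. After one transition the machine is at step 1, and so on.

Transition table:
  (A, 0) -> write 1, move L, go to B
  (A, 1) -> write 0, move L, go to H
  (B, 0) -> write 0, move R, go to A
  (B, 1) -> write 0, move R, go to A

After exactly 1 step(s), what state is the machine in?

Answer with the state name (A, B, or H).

Answer: B

Derivation:
Step 1: in state A at pos 0, read 0 -> (A,0)->write 1,move L,goto B. Now: state=B, head=-1, tape[-2..1]=0010 (head:  ^)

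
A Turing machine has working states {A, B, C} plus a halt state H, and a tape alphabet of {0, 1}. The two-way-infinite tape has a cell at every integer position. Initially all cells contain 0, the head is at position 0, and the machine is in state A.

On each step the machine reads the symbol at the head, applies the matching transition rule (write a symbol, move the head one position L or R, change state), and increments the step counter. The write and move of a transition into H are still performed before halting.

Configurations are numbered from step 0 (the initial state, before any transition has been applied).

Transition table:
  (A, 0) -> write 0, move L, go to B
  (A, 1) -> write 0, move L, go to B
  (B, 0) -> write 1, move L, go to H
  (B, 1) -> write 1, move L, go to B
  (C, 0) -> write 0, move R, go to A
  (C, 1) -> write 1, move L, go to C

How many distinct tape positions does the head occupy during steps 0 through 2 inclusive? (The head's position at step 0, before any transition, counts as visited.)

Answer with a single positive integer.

Answer: 3

Derivation:
Step 1: in state A at pos 0, read 0 -> (A,0)->write 0,move L,goto B. Now: state=B, head=-1, tape[-2..1]=0000 (head:  ^)
Step 2: in state B at pos -1, read 0 -> (B,0)->write 1,move L,goto H. Now: state=H, head=-2, tape[-3..1]=00100 (head:  ^)
Head positions at steps 0..2: starting at 0, distinct positions visited = {-2, -1, 0} -> 3 position(s)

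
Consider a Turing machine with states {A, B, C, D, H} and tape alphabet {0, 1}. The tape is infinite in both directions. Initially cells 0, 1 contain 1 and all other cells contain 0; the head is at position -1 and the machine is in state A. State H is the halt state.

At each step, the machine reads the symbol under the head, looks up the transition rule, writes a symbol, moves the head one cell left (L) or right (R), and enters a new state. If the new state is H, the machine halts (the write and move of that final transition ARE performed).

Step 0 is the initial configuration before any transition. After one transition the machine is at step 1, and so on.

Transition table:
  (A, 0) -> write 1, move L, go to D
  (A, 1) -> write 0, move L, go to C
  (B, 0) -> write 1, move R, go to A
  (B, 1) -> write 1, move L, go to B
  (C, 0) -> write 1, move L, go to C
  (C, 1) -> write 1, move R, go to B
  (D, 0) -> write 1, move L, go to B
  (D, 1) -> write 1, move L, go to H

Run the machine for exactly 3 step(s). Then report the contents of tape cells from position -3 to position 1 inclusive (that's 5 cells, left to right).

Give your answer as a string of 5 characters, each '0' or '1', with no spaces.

Step 1: in state A at pos -1, read 0 -> (A,0)->write 1,move L,goto D. Now: state=D, head=-2, tape[-3..2]=001110 (head:  ^)
Step 2: in state D at pos -2, read 0 -> (D,0)->write 1,move L,goto B. Now: state=B, head=-3, tape[-4..2]=0011110 (head:  ^)
Step 3: in state B at pos -3, read 0 -> (B,0)->write 1,move R,goto A. Now: state=A, head=-2, tape[-4..2]=0111110 (head:   ^)

Answer: 11111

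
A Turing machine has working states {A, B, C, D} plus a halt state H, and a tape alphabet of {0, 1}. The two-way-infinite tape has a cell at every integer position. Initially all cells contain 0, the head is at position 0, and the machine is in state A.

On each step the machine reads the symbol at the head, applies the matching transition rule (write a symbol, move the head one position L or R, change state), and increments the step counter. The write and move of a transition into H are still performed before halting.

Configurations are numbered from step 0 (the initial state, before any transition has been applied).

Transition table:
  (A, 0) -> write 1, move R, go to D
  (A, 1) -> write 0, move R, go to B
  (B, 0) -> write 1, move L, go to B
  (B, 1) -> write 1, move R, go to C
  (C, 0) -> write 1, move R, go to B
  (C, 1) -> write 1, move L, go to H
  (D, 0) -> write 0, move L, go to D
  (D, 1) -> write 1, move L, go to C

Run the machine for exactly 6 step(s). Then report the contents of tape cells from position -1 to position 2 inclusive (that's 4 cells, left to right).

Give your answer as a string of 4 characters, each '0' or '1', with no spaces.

Answer: 1110

Derivation:
Step 1: in state A at pos 0, read 0 -> (A,0)->write 1,move R,goto D. Now: state=D, head=1, tape[-1..2]=0100 (head:   ^)
Step 2: in state D at pos 1, read 0 -> (D,0)->write 0,move L,goto D. Now: state=D, head=0, tape[-1..2]=0100 (head:  ^)
Step 3: in state D at pos 0, read 1 -> (D,1)->write 1,move L,goto C. Now: state=C, head=-1, tape[-2..2]=00100 (head:  ^)
Step 4: in state C at pos -1, read 0 -> (C,0)->write 1,move R,goto B. Now: state=B, head=0, tape[-2..2]=01100 (head:   ^)
Step 5: in state B at pos 0, read 1 -> (B,1)->write 1,move R,goto C. Now: state=C, head=1, tape[-2..2]=01100 (head:    ^)
Step 6: in state C at pos 1, read 0 -> (C,0)->write 1,move R,goto B. Now: state=B, head=2, tape[-2..3]=011100 (head:     ^)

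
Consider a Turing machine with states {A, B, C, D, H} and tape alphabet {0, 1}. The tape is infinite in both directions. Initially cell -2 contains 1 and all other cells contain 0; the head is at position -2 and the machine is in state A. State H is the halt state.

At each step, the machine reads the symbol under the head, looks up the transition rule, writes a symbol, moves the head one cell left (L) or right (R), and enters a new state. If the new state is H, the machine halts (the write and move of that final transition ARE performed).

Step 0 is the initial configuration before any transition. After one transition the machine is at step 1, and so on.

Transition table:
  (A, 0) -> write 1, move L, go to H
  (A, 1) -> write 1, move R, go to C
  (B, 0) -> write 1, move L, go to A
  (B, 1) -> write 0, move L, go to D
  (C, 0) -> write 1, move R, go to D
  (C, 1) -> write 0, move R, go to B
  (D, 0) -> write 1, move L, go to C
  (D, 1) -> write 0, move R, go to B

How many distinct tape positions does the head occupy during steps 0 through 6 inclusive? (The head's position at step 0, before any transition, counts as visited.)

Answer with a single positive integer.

Answer: 3

Derivation:
Step 1: in state A at pos -2, read 1 -> (A,1)->write 1,move R,goto C. Now: state=C, head=-1, tape[-3..0]=0100 (head:   ^)
Step 2: in state C at pos -1, read 0 -> (C,0)->write 1,move R,goto D. Now: state=D, head=0, tape[-3..1]=01100 (head:    ^)
Step 3: in state D at pos 0, read 0 -> (D,0)->write 1,move L,goto C. Now: state=C, head=-1, tape[-3..1]=01110 (head:   ^)
Step 4: in state C at pos -1, read 1 -> (C,1)->write 0,move R,goto B. Now: state=B, head=0, tape[-3..1]=01010 (head:    ^)
Step 5: in state B at pos 0, read 1 -> (B,1)->write 0,move L,goto D. Now: state=D, head=-1, tape[-3..1]=01000 (head:   ^)
Step 6: in state D at pos -1, read 0 -> (D,0)->write 1,move L,goto C. Now: state=C, head=-2, tape[-3..1]=01100 (head:  ^)
Head positions at steps 0..6: starting at -2, distinct positions visited = {-2, -1, 0} -> 3 position(s)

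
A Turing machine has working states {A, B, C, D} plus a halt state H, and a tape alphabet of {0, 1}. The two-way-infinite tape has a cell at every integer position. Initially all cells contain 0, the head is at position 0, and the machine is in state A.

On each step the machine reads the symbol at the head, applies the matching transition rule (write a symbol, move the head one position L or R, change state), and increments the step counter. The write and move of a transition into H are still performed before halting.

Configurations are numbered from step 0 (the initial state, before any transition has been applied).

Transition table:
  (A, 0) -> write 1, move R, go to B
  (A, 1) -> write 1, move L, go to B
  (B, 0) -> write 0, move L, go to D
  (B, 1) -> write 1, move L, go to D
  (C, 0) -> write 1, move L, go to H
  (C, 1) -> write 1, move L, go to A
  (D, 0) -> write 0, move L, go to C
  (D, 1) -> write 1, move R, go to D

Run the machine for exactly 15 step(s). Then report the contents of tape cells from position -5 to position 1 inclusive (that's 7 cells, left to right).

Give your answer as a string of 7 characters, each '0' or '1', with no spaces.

Step 1: in state A at pos 0, read 0 -> (A,0)->write 1,move R,goto B. Now: state=B, head=1, tape[-1..2]=0100 (head:   ^)
Step 2: in state B at pos 1, read 0 -> (B,0)->write 0,move L,goto D. Now: state=D, head=0, tape[-1..2]=0100 (head:  ^)
Step 3: in state D at pos 0, read 1 -> (D,1)->write 1,move R,goto D. Now: state=D, head=1, tape[-1..2]=0100 (head:   ^)
Step 4: in state D at pos 1, read 0 -> (D,0)->write 0,move L,goto C. Now: state=C, head=0, tape[-1..2]=0100 (head:  ^)
Step 5: in state C at pos 0, read 1 -> (C,1)->write 1,move L,goto A. Now: state=A, head=-1, tape[-2..2]=00100 (head:  ^)
Step 6: in state A at pos -1, read 0 -> (A,0)->write 1,move R,goto B. Now: state=B, head=0, tape[-2..2]=01100 (head:   ^)
Step 7: in state B at pos 0, read 1 -> (B,1)->write 1,move L,goto D. Now: state=D, head=-1, tape[-2..2]=01100 (head:  ^)
Step 8: in state D at pos -1, read 1 -> (D,1)->write 1,move R,goto D. Now: state=D, head=0, tape[-2..2]=01100 (head:   ^)
Step 9: in state D at pos 0, read 1 -> (D,1)->write 1,move R,goto D. Now: state=D, head=1, tape[-2..2]=01100 (head:    ^)
Step 10: in state D at pos 1, read 0 -> (D,0)->write 0,move L,goto C. Now: state=C, head=0, tape[-2..2]=01100 (head:   ^)
Step 11: in state C at pos 0, read 1 -> (C,1)->write 1,move L,goto A. Now: state=A, head=-1, tape[-2..2]=01100 (head:  ^)
Step 12: in state A at pos -1, read 1 -> (A,1)->write 1,move L,goto B. Now: state=B, head=-2, tape[-3..2]=001100 (head:  ^)
Step 13: in state B at pos -2, read 0 -> (B,0)->write 0,move L,goto D. Now: state=D, head=-3, tape[-4..2]=0001100 (head:  ^)
Step 14: in state D at pos -3, read 0 -> (D,0)->write 0,move L,goto C. Now: state=C, head=-4, tape[-5..2]=00001100 (head:  ^)
Step 15: in state C at pos -4, read 0 -> (C,0)->write 1,move L,goto H. Now: state=H, head=-5, tape[-6..2]=001001100 (head:  ^)

Answer: 0100110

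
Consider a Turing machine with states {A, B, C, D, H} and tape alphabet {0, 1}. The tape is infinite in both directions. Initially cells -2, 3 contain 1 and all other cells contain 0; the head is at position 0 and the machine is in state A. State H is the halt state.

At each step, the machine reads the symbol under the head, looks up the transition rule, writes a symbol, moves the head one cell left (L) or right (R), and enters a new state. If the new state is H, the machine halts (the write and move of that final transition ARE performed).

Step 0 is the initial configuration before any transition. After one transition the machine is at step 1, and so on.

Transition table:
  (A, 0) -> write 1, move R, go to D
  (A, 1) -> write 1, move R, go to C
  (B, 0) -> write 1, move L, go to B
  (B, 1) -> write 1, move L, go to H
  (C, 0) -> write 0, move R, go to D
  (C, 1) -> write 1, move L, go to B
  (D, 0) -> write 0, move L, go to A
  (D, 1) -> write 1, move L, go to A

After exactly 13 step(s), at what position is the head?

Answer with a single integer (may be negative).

Step 1: in state A at pos 0, read 0 -> (A,0)->write 1,move R,goto D. Now: state=D, head=1, tape[-3..4]=01010010 (head:     ^)
Step 2: in state D at pos 1, read 0 -> (D,0)->write 0,move L,goto A. Now: state=A, head=0, tape[-3..4]=01010010 (head:    ^)
Step 3: in state A at pos 0, read 1 -> (A,1)->write 1,move R,goto C. Now: state=C, head=1, tape[-3..4]=01010010 (head:     ^)
Step 4: in state C at pos 1, read 0 -> (C,0)->write 0,move R,goto D. Now: state=D, head=2, tape[-3..4]=01010010 (head:      ^)
Step 5: in state D at pos 2, read 0 -> (D,0)->write 0,move L,goto A. Now: state=A, head=1, tape[-3..4]=01010010 (head:     ^)
Step 6: in state A at pos 1, read 0 -> (A,0)->write 1,move R,goto D. Now: state=D, head=2, tape[-3..4]=01011010 (head:      ^)
Step 7: in state D at pos 2, read 0 -> (D,0)->write 0,move L,goto A. Now: state=A, head=1, tape[-3..4]=01011010 (head:     ^)
Step 8: in state A at pos 1, read 1 -> (A,1)->write 1,move R,goto C. Now: state=C, head=2, tape[-3..4]=01011010 (head:      ^)
Step 9: in state C at pos 2, read 0 -> (C,0)->write 0,move R,goto D. Now: state=D, head=3, tape[-3..4]=01011010 (head:       ^)
Step 10: in state D at pos 3, read 1 -> (D,1)->write 1,move L,goto A. Now: state=A, head=2, tape[-3..4]=01011010 (head:      ^)
Step 11: in state A at pos 2, read 0 -> (A,0)->write 1,move R,goto D. Now: state=D, head=3, tape[-3..4]=01011110 (head:       ^)
Step 12: in state D at pos 3, read 1 -> (D,1)->write 1,move L,goto A. Now: state=A, head=2, tape[-3..4]=01011110 (head:      ^)
Step 13: in state A at pos 2, read 1 -> (A,1)->write 1,move R,goto C. Now: state=C, head=3, tape[-3..4]=01011110 (head:       ^)

Answer: 3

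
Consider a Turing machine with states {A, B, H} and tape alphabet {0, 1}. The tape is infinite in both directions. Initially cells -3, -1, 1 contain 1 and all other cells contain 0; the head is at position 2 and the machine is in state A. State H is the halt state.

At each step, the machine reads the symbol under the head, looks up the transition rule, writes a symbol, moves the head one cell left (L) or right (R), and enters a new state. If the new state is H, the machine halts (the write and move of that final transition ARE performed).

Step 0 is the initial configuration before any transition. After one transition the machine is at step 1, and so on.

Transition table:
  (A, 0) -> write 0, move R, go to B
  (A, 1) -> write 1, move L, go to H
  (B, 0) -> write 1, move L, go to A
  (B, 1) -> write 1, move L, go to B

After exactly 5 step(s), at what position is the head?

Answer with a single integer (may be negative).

Answer: 1

Derivation:
Step 1: in state A at pos 2, read 0 -> (A,0)->write 0,move R,goto B. Now: state=B, head=3, tape[-4..4]=010101000 (head:        ^)
Step 2: in state B at pos 3, read 0 -> (B,0)->write 1,move L,goto A. Now: state=A, head=2, tape[-4..4]=010101010 (head:       ^)
Step 3: in state A at pos 2, read 0 -> (A,0)->write 0,move R,goto B. Now: state=B, head=3, tape[-4..4]=010101010 (head:        ^)
Step 4: in state B at pos 3, read 1 -> (B,1)->write 1,move L,goto B. Now: state=B, head=2, tape[-4..4]=010101010 (head:       ^)
Step 5: in state B at pos 2, read 0 -> (B,0)->write 1,move L,goto A. Now: state=A, head=1, tape[-4..4]=010101110 (head:      ^)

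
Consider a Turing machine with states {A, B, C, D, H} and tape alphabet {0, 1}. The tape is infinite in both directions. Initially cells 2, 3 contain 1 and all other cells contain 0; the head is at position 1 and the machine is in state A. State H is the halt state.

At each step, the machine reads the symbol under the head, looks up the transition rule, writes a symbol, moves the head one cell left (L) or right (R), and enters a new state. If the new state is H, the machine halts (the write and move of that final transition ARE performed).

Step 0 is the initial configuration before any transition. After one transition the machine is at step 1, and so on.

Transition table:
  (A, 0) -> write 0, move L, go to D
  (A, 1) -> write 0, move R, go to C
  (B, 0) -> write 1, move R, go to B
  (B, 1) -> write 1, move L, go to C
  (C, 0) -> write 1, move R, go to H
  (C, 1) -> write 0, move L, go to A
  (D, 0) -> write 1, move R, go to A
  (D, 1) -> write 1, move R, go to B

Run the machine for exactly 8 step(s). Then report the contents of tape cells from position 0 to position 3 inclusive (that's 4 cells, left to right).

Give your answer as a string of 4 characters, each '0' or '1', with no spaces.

Answer: 0011

Derivation:
Step 1: in state A at pos 1, read 0 -> (A,0)->write 0,move L,goto D. Now: state=D, head=0, tape[-1..4]=000110 (head:  ^)
Step 2: in state D at pos 0, read 0 -> (D,0)->write 1,move R,goto A. Now: state=A, head=1, tape[-1..4]=010110 (head:   ^)
Step 3: in state A at pos 1, read 0 -> (A,0)->write 0,move L,goto D. Now: state=D, head=0, tape[-1..4]=010110 (head:  ^)
Step 4: in state D at pos 0, read 1 -> (D,1)->write 1,move R,goto B. Now: state=B, head=1, tape[-1..4]=010110 (head:   ^)
Step 5: in state B at pos 1, read 0 -> (B,0)->write 1,move R,goto B. Now: state=B, head=2, tape[-1..4]=011110 (head:    ^)
Step 6: in state B at pos 2, read 1 -> (B,1)->write 1,move L,goto C. Now: state=C, head=1, tape[-1..4]=011110 (head:   ^)
Step 7: in state C at pos 1, read 1 -> (C,1)->write 0,move L,goto A. Now: state=A, head=0, tape[-1..4]=010110 (head:  ^)
Step 8: in state A at pos 0, read 1 -> (A,1)->write 0,move R,goto C. Now: state=C, head=1, tape[-1..4]=000110 (head:   ^)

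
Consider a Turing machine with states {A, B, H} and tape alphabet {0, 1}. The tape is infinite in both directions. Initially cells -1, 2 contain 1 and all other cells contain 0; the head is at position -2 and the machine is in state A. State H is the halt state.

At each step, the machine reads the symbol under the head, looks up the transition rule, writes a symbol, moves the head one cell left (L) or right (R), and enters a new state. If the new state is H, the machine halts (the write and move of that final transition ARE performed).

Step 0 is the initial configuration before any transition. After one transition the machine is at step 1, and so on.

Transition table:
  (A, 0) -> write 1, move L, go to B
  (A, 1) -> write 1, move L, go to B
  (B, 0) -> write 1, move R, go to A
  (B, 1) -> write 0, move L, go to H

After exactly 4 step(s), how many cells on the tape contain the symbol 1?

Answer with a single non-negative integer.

Step 1: in state A at pos -2, read 0 -> (A,0)->write 1,move L,goto B. Now: state=B, head=-3, tape[-4..3]=00110010 (head:  ^)
Step 2: in state B at pos -3, read 0 -> (B,0)->write 1,move R,goto A. Now: state=A, head=-2, tape[-4..3]=01110010 (head:   ^)
Step 3: in state A at pos -2, read 1 -> (A,1)->write 1,move L,goto B. Now: state=B, head=-3, tape[-4..3]=01110010 (head:  ^)
Step 4: in state B at pos -3, read 1 -> (B,1)->write 0,move L,goto H. Now: state=H, head=-4, tape[-5..3]=000110010 (head:  ^)
Cells containing 1 after step 4: {-2, -1, 2} -> 3 cell(s)

Answer: 3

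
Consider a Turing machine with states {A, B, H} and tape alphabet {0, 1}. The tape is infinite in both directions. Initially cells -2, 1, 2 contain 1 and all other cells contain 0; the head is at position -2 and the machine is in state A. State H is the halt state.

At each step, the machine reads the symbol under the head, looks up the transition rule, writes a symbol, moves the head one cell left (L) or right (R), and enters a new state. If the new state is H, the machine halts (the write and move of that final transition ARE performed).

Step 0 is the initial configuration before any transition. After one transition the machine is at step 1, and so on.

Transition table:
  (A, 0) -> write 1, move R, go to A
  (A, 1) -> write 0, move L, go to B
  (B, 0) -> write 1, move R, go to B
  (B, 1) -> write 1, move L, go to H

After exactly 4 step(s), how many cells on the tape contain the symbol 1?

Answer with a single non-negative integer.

Answer: 5

Derivation:
Step 1: in state A at pos -2, read 1 -> (A,1)->write 0,move L,goto B. Now: state=B, head=-3, tape[-4..3]=00000110 (head:  ^)
Step 2: in state B at pos -3, read 0 -> (B,0)->write 1,move R,goto B. Now: state=B, head=-2, tape[-4..3]=01000110 (head:   ^)
Step 3: in state B at pos -2, read 0 -> (B,0)->write 1,move R,goto B. Now: state=B, head=-1, tape[-4..3]=01100110 (head:    ^)
Step 4: in state B at pos -1, read 0 -> (B,0)->write 1,move R,goto B. Now: state=B, head=0, tape[-4..3]=01110110 (head:     ^)
Cells containing 1 after step 4: {-3, -2, -1, 1, 2} -> 5 cell(s)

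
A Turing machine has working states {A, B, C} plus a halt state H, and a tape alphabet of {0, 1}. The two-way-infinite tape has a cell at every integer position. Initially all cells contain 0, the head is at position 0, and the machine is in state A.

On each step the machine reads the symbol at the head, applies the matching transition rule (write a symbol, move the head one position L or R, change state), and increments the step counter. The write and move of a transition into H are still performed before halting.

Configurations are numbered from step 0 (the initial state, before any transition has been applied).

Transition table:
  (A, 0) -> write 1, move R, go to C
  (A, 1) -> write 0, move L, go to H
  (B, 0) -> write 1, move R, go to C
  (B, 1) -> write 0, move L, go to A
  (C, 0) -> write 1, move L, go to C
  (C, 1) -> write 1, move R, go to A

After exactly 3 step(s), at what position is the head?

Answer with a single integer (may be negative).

Answer: 1

Derivation:
Step 1: in state A at pos 0, read 0 -> (A,0)->write 1,move R,goto C. Now: state=C, head=1, tape[-1..2]=0100 (head:   ^)
Step 2: in state C at pos 1, read 0 -> (C,0)->write 1,move L,goto C. Now: state=C, head=0, tape[-1..2]=0110 (head:  ^)
Step 3: in state C at pos 0, read 1 -> (C,1)->write 1,move R,goto A. Now: state=A, head=1, tape[-1..2]=0110 (head:   ^)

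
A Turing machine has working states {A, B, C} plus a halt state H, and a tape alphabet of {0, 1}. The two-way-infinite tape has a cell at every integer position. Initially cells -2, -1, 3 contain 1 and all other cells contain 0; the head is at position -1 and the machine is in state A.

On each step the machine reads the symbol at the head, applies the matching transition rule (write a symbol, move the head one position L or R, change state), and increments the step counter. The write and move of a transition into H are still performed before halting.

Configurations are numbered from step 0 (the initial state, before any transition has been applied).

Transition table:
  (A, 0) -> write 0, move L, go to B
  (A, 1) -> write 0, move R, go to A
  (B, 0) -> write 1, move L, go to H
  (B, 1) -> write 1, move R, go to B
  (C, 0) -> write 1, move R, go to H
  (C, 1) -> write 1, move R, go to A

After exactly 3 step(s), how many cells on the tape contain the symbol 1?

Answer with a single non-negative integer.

Step 1: in state A at pos -1, read 1 -> (A,1)->write 0,move R,goto A. Now: state=A, head=0, tape[-3..4]=01000010 (head:    ^)
Step 2: in state A at pos 0, read 0 -> (A,0)->write 0,move L,goto B. Now: state=B, head=-1, tape[-3..4]=01000010 (head:   ^)
Step 3: in state B at pos -1, read 0 -> (B,0)->write 1,move L,goto H. Now: state=H, head=-2, tape[-3..4]=01100010 (head:  ^)
Cells containing 1 after step 3: {-2, -1, 3} -> 3 cell(s)

Answer: 3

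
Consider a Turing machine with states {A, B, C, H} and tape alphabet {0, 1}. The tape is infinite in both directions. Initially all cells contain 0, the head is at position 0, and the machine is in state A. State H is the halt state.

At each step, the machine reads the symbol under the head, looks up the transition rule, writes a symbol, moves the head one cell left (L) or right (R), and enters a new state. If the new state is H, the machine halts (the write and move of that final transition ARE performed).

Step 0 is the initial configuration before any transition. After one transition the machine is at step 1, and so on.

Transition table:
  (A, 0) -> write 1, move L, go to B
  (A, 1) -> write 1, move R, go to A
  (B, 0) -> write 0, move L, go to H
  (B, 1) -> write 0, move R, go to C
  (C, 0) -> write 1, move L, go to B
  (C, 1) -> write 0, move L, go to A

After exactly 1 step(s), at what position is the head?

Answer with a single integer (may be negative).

Step 1: in state A at pos 0, read 0 -> (A,0)->write 1,move L,goto B. Now: state=B, head=-1, tape[-2..1]=0010 (head:  ^)

Answer: -1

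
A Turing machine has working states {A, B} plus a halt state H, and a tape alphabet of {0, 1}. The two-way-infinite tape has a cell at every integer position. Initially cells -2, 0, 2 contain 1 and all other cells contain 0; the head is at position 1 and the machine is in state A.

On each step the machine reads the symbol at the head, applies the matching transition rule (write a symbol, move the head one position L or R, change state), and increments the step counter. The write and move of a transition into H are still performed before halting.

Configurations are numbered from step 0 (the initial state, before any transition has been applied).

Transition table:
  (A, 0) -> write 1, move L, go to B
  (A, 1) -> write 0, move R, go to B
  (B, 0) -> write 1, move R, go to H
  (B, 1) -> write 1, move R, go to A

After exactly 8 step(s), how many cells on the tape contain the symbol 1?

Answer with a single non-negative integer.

Step 1: in state A at pos 1, read 0 -> (A,0)->write 1,move L,goto B. Now: state=B, head=0, tape[-3..3]=0101110 (head:    ^)
Step 2: in state B at pos 0, read 1 -> (B,1)->write 1,move R,goto A. Now: state=A, head=1, tape[-3..3]=0101110 (head:     ^)
Step 3: in state A at pos 1, read 1 -> (A,1)->write 0,move R,goto B. Now: state=B, head=2, tape[-3..3]=0101010 (head:      ^)
Step 4: in state B at pos 2, read 1 -> (B,1)->write 1,move R,goto A. Now: state=A, head=3, tape[-3..4]=01010100 (head:       ^)
Step 5: in state A at pos 3, read 0 -> (A,0)->write 1,move L,goto B. Now: state=B, head=2, tape[-3..4]=01010110 (head:      ^)
Step 6: in state B at pos 2, read 1 -> (B,1)->write 1,move R,goto A. Now: state=A, head=3, tape[-3..4]=01010110 (head:       ^)
Step 7: in state A at pos 3, read 1 -> (A,1)->write 0,move R,goto B. Now: state=B, head=4, tape[-3..5]=010101000 (head:        ^)
Step 8: in state B at pos 4, read 0 -> (B,0)->write 1,move R,goto H. Now: state=H, head=5, tape[-3..6]=0101010100 (head:         ^)
Cells containing 1 after step 8: {-2, 0, 2, 4} -> 4 cell(s)

Answer: 4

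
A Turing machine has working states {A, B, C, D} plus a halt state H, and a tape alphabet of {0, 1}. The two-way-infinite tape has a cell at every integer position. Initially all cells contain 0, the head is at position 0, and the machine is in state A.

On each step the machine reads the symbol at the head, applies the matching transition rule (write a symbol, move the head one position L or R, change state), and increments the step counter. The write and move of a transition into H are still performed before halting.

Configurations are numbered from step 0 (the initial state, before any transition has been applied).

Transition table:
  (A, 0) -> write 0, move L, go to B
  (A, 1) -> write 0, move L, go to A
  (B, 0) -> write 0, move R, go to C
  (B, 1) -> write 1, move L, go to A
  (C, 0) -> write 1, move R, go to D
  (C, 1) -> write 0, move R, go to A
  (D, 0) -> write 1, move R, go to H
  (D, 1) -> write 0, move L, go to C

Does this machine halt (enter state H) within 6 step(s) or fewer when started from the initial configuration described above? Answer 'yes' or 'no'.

Answer: yes

Derivation:
Step 1: in state A at pos 0, read 0 -> (A,0)->write 0,move L,goto B. Now: state=B, head=-1, tape[-2..1]=0000 (head:  ^)
Step 2: in state B at pos -1, read 0 -> (B,0)->write 0,move R,goto C. Now: state=C, head=0, tape[-2..1]=0000 (head:   ^)
Step 3: in state C at pos 0, read 0 -> (C,0)->write 1,move R,goto D. Now: state=D, head=1, tape[-2..2]=00100 (head:    ^)
Step 4: in state D at pos 1, read 0 -> (D,0)->write 1,move R,goto H. Now: state=H, head=2, tape[-2..3]=001100 (head:     ^)
State H reached at step 4; 4 <= 6 -> yes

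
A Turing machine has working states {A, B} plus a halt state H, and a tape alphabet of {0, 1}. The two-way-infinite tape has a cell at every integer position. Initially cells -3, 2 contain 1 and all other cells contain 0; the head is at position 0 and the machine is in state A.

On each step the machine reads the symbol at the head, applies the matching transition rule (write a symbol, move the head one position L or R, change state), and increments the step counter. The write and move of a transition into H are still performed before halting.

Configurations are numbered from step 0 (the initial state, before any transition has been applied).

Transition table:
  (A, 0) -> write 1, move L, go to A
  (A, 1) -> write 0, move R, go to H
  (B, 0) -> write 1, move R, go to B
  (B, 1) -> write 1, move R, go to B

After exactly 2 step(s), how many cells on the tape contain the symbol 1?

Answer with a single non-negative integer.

Answer: 4

Derivation:
Step 1: in state A at pos 0, read 0 -> (A,0)->write 1,move L,goto A. Now: state=A, head=-1, tape[-4..3]=01001010 (head:    ^)
Step 2: in state A at pos -1, read 0 -> (A,0)->write 1,move L,goto A. Now: state=A, head=-2, tape[-4..3]=01011010 (head:   ^)
Cells containing 1 after step 2: {-3, -1, 0, 2} -> 4 cell(s)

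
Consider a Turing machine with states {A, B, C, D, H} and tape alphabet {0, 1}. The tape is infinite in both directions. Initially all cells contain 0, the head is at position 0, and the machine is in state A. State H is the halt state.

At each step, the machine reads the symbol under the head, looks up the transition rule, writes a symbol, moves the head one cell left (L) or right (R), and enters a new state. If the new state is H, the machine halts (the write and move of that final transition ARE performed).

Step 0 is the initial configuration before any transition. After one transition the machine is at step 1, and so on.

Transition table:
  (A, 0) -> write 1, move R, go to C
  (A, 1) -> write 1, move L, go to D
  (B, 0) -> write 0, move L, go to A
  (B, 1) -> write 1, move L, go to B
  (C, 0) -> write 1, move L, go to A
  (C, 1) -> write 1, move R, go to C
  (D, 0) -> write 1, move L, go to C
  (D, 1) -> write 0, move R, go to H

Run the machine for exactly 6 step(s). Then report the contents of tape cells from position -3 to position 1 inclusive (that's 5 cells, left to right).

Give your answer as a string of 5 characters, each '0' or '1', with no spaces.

Step 1: in state A at pos 0, read 0 -> (A,0)->write 1,move R,goto C. Now: state=C, head=1, tape[-1..2]=0100 (head:   ^)
Step 2: in state C at pos 1, read 0 -> (C,0)->write 1,move L,goto A. Now: state=A, head=0, tape[-1..2]=0110 (head:  ^)
Step 3: in state A at pos 0, read 1 -> (A,1)->write 1,move L,goto D. Now: state=D, head=-1, tape[-2..2]=00110 (head:  ^)
Step 4: in state D at pos -1, read 0 -> (D,0)->write 1,move L,goto C. Now: state=C, head=-2, tape[-3..2]=001110 (head:  ^)
Step 5: in state C at pos -2, read 0 -> (C,0)->write 1,move L,goto A. Now: state=A, head=-3, tape[-4..2]=0011110 (head:  ^)
Step 6: in state A at pos -3, read 0 -> (A,0)->write 1,move R,goto C. Now: state=C, head=-2, tape[-4..2]=0111110 (head:   ^)

Answer: 11111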